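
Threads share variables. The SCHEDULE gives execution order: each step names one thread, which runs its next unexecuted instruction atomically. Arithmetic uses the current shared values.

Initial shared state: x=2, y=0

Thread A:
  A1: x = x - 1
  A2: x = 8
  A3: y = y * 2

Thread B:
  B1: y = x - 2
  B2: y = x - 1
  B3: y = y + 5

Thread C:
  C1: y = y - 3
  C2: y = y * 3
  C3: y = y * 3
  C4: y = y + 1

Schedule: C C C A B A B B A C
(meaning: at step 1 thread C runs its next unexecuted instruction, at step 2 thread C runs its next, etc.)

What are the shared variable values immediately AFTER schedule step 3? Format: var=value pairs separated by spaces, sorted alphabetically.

Answer: x=2 y=-27

Derivation:
Step 1: thread C executes C1 (y = y - 3). Shared: x=2 y=-3. PCs: A@0 B@0 C@1
Step 2: thread C executes C2 (y = y * 3). Shared: x=2 y=-9. PCs: A@0 B@0 C@2
Step 3: thread C executes C3 (y = y * 3). Shared: x=2 y=-27. PCs: A@0 B@0 C@3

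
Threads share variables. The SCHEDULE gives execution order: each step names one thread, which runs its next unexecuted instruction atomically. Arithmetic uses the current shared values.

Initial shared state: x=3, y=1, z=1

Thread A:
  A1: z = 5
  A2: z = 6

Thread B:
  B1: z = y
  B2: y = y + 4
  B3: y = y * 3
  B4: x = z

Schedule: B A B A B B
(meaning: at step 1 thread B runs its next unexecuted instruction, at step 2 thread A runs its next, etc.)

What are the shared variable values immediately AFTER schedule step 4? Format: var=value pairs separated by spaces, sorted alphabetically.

Answer: x=3 y=5 z=6

Derivation:
Step 1: thread B executes B1 (z = y). Shared: x=3 y=1 z=1. PCs: A@0 B@1
Step 2: thread A executes A1 (z = 5). Shared: x=3 y=1 z=5. PCs: A@1 B@1
Step 3: thread B executes B2 (y = y + 4). Shared: x=3 y=5 z=5. PCs: A@1 B@2
Step 4: thread A executes A2 (z = 6). Shared: x=3 y=5 z=6. PCs: A@2 B@2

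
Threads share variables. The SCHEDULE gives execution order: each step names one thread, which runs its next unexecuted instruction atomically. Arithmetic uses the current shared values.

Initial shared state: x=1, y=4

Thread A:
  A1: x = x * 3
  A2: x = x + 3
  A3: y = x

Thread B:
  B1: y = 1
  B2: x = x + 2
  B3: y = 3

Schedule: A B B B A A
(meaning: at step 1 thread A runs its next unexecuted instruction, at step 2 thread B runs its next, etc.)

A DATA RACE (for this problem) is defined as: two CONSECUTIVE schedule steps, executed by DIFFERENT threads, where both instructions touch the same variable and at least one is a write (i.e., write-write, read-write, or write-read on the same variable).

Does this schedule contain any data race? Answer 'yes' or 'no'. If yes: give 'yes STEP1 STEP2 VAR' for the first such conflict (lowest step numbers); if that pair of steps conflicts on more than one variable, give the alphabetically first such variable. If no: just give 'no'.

Answer: no

Derivation:
Steps 1,2: A(r=x,w=x) vs B(r=-,w=y). No conflict.
Steps 2,3: same thread (B). No race.
Steps 3,4: same thread (B). No race.
Steps 4,5: B(r=-,w=y) vs A(r=x,w=x). No conflict.
Steps 5,6: same thread (A). No race.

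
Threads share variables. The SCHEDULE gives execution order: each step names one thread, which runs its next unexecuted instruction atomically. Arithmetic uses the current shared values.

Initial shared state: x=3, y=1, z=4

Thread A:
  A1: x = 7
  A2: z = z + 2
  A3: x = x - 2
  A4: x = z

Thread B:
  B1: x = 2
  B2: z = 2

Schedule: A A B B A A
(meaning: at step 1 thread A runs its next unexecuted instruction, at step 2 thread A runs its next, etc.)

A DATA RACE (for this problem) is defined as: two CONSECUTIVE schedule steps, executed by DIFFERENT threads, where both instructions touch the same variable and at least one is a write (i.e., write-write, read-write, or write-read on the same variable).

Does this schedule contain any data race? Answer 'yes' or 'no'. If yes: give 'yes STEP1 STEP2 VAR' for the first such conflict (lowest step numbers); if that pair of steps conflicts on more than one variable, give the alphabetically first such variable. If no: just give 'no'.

Answer: no

Derivation:
Steps 1,2: same thread (A). No race.
Steps 2,3: A(r=z,w=z) vs B(r=-,w=x). No conflict.
Steps 3,4: same thread (B). No race.
Steps 4,5: B(r=-,w=z) vs A(r=x,w=x). No conflict.
Steps 5,6: same thread (A). No race.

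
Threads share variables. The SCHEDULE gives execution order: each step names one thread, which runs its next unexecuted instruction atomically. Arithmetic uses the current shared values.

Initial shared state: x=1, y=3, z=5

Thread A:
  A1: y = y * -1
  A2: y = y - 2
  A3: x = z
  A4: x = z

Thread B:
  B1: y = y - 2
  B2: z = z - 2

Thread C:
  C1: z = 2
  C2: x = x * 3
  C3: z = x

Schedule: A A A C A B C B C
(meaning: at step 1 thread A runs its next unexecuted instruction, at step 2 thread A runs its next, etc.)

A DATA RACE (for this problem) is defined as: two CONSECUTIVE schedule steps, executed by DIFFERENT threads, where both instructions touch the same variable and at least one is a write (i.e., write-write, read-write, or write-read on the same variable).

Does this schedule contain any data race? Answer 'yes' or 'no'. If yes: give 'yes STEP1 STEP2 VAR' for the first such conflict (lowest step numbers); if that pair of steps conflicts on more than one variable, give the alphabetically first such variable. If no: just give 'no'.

Steps 1,2: same thread (A). No race.
Steps 2,3: same thread (A). No race.
Steps 3,4: A(x = z) vs C(z = 2). RACE on z (R-W).
Steps 4,5: C(z = 2) vs A(x = z). RACE on z (W-R).
Steps 5,6: A(r=z,w=x) vs B(r=y,w=y). No conflict.
Steps 6,7: B(r=y,w=y) vs C(r=x,w=x). No conflict.
Steps 7,8: C(r=x,w=x) vs B(r=z,w=z). No conflict.
Steps 8,9: B(z = z - 2) vs C(z = x). RACE on z (W-W).
First conflict at steps 3,4.

Answer: yes 3 4 z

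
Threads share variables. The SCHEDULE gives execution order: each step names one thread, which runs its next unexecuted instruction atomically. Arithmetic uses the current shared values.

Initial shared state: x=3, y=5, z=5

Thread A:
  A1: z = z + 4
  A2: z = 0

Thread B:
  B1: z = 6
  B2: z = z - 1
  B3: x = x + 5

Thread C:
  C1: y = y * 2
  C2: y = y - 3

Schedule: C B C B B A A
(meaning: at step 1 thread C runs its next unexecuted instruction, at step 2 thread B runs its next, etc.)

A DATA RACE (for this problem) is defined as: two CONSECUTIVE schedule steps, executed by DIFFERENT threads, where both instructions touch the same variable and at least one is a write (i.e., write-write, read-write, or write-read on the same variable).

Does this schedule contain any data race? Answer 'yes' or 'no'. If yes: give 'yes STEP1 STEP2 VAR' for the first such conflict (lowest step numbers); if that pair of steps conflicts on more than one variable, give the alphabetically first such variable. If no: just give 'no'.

Answer: no

Derivation:
Steps 1,2: C(r=y,w=y) vs B(r=-,w=z). No conflict.
Steps 2,3: B(r=-,w=z) vs C(r=y,w=y). No conflict.
Steps 3,4: C(r=y,w=y) vs B(r=z,w=z). No conflict.
Steps 4,5: same thread (B). No race.
Steps 5,6: B(r=x,w=x) vs A(r=z,w=z). No conflict.
Steps 6,7: same thread (A). No race.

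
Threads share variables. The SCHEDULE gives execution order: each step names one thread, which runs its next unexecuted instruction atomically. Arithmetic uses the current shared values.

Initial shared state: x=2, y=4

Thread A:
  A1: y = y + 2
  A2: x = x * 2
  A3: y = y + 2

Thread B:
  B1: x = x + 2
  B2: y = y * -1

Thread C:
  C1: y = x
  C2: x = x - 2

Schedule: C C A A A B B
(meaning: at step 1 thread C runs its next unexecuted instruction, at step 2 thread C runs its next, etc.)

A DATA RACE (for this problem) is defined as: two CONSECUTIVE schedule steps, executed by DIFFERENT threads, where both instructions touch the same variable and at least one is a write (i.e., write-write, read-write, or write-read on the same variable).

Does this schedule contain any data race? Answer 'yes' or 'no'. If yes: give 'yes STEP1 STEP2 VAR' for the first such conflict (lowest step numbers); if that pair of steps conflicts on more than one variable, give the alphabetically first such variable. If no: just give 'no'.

Answer: no

Derivation:
Steps 1,2: same thread (C). No race.
Steps 2,3: C(r=x,w=x) vs A(r=y,w=y). No conflict.
Steps 3,4: same thread (A). No race.
Steps 4,5: same thread (A). No race.
Steps 5,6: A(r=y,w=y) vs B(r=x,w=x). No conflict.
Steps 6,7: same thread (B). No race.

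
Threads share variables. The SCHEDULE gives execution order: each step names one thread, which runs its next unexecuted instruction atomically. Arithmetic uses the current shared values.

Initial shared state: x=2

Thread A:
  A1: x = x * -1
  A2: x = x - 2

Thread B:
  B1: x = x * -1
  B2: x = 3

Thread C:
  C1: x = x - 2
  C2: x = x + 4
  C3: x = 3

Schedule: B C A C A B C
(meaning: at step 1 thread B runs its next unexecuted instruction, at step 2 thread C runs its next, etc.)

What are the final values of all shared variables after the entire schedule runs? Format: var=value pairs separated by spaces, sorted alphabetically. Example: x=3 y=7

Answer: x=3

Derivation:
Step 1: thread B executes B1 (x = x * -1). Shared: x=-2. PCs: A@0 B@1 C@0
Step 2: thread C executes C1 (x = x - 2). Shared: x=-4. PCs: A@0 B@1 C@1
Step 3: thread A executes A1 (x = x * -1). Shared: x=4. PCs: A@1 B@1 C@1
Step 4: thread C executes C2 (x = x + 4). Shared: x=8. PCs: A@1 B@1 C@2
Step 5: thread A executes A2 (x = x - 2). Shared: x=6. PCs: A@2 B@1 C@2
Step 6: thread B executes B2 (x = 3). Shared: x=3. PCs: A@2 B@2 C@2
Step 7: thread C executes C3 (x = 3). Shared: x=3. PCs: A@2 B@2 C@3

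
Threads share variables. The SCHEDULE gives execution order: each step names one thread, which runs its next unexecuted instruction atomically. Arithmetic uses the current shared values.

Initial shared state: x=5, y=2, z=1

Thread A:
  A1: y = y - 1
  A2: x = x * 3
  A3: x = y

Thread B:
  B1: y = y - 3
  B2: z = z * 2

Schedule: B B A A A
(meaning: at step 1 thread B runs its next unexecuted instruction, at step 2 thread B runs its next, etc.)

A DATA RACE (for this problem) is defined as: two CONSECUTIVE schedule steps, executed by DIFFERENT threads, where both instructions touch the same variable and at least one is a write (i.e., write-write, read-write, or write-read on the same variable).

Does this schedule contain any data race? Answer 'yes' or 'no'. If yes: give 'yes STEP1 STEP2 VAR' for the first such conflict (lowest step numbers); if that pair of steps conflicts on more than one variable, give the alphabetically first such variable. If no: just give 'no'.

Steps 1,2: same thread (B). No race.
Steps 2,3: B(r=z,w=z) vs A(r=y,w=y). No conflict.
Steps 3,4: same thread (A). No race.
Steps 4,5: same thread (A). No race.

Answer: no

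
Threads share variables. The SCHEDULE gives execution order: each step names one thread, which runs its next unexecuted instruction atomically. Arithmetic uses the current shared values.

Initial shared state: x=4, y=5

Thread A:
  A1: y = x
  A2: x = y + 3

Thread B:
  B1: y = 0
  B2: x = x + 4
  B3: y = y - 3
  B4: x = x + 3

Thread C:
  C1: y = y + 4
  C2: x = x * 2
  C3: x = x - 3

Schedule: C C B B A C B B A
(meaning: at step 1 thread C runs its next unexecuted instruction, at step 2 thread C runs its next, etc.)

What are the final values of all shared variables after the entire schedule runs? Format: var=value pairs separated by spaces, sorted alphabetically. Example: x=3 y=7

Step 1: thread C executes C1 (y = y + 4). Shared: x=4 y=9. PCs: A@0 B@0 C@1
Step 2: thread C executes C2 (x = x * 2). Shared: x=8 y=9. PCs: A@0 B@0 C@2
Step 3: thread B executes B1 (y = 0). Shared: x=8 y=0. PCs: A@0 B@1 C@2
Step 4: thread B executes B2 (x = x + 4). Shared: x=12 y=0. PCs: A@0 B@2 C@2
Step 5: thread A executes A1 (y = x). Shared: x=12 y=12. PCs: A@1 B@2 C@2
Step 6: thread C executes C3 (x = x - 3). Shared: x=9 y=12. PCs: A@1 B@2 C@3
Step 7: thread B executes B3 (y = y - 3). Shared: x=9 y=9. PCs: A@1 B@3 C@3
Step 8: thread B executes B4 (x = x + 3). Shared: x=12 y=9. PCs: A@1 B@4 C@3
Step 9: thread A executes A2 (x = y + 3). Shared: x=12 y=9. PCs: A@2 B@4 C@3

Answer: x=12 y=9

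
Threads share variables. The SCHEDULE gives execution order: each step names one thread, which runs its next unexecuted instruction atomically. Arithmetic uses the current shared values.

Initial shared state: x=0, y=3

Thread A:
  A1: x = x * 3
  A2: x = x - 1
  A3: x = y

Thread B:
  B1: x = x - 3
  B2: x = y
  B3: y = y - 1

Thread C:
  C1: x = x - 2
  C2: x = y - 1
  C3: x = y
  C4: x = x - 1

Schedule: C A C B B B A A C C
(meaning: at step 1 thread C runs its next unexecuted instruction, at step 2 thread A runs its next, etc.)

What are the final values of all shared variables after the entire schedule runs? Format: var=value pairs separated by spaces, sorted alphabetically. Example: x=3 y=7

Answer: x=1 y=2

Derivation:
Step 1: thread C executes C1 (x = x - 2). Shared: x=-2 y=3. PCs: A@0 B@0 C@1
Step 2: thread A executes A1 (x = x * 3). Shared: x=-6 y=3. PCs: A@1 B@0 C@1
Step 3: thread C executes C2 (x = y - 1). Shared: x=2 y=3. PCs: A@1 B@0 C@2
Step 4: thread B executes B1 (x = x - 3). Shared: x=-1 y=3. PCs: A@1 B@1 C@2
Step 5: thread B executes B2 (x = y). Shared: x=3 y=3. PCs: A@1 B@2 C@2
Step 6: thread B executes B3 (y = y - 1). Shared: x=3 y=2. PCs: A@1 B@3 C@2
Step 7: thread A executes A2 (x = x - 1). Shared: x=2 y=2. PCs: A@2 B@3 C@2
Step 8: thread A executes A3 (x = y). Shared: x=2 y=2. PCs: A@3 B@3 C@2
Step 9: thread C executes C3 (x = y). Shared: x=2 y=2. PCs: A@3 B@3 C@3
Step 10: thread C executes C4 (x = x - 1). Shared: x=1 y=2. PCs: A@3 B@3 C@4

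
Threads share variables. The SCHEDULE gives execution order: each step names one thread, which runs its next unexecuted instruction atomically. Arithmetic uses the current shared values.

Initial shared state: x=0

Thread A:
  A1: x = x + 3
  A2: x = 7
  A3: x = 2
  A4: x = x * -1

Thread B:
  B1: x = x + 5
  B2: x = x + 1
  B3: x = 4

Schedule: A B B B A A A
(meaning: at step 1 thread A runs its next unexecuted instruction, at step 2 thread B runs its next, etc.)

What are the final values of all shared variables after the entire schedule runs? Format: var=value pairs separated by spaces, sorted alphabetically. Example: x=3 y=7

Step 1: thread A executes A1 (x = x + 3). Shared: x=3. PCs: A@1 B@0
Step 2: thread B executes B1 (x = x + 5). Shared: x=8. PCs: A@1 B@1
Step 3: thread B executes B2 (x = x + 1). Shared: x=9. PCs: A@1 B@2
Step 4: thread B executes B3 (x = 4). Shared: x=4. PCs: A@1 B@3
Step 5: thread A executes A2 (x = 7). Shared: x=7. PCs: A@2 B@3
Step 6: thread A executes A3 (x = 2). Shared: x=2. PCs: A@3 B@3
Step 7: thread A executes A4 (x = x * -1). Shared: x=-2. PCs: A@4 B@3

Answer: x=-2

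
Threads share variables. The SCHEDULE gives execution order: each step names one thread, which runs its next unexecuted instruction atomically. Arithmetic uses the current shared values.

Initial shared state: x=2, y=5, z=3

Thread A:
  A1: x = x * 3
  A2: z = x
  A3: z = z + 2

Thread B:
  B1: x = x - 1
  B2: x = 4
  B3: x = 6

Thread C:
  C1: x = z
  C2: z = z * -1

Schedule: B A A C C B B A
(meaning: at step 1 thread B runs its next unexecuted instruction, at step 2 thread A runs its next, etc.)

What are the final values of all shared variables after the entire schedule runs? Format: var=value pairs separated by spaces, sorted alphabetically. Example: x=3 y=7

Answer: x=6 y=5 z=-1

Derivation:
Step 1: thread B executes B1 (x = x - 1). Shared: x=1 y=5 z=3. PCs: A@0 B@1 C@0
Step 2: thread A executes A1 (x = x * 3). Shared: x=3 y=5 z=3. PCs: A@1 B@1 C@0
Step 3: thread A executes A2 (z = x). Shared: x=3 y=5 z=3. PCs: A@2 B@1 C@0
Step 4: thread C executes C1 (x = z). Shared: x=3 y=5 z=3. PCs: A@2 B@1 C@1
Step 5: thread C executes C2 (z = z * -1). Shared: x=3 y=5 z=-3. PCs: A@2 B@1 C@2
Step 6: thread B executes B2 (x = 4). Shared: x=4 y=5 z=-3. PCs: A@2 B@2 C@2
Step 7: thread B executes B3 (x = 6). Shared: x=6 y=5 z=-3. PCs: A@2 B@3 C@2
Step 8: thread A executes A3 (z = z + 2). Shared: x=6 y=5 z=-1. PCs: A@3 B@3 C@2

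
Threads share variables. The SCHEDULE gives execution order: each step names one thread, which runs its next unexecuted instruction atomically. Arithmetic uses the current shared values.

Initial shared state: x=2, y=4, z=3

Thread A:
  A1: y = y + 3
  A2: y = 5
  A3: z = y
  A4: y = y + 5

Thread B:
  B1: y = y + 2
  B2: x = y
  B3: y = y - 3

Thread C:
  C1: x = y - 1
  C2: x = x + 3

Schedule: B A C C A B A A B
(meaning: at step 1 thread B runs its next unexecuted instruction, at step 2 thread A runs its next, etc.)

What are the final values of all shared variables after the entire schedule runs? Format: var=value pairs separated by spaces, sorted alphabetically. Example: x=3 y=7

Answer: x=5 y=7 z=5

Derivation:
Step 1: thread B executes B1 (y = y + 2). Shared: x=2 y=6 z=3. PCs: A@0 B@1 C@0
Step 2: thread A executes A1 (y = y + 3). Shared: x=2 y=9 z=3. PCs: A@1 B@1 C@0
Step 3: thread C executes C1 (x = y - 1). Shared: x=8 y=9 z=3. PCs: A@1 B@1 C@1
Step 4: thread C executes C2 (x = x + 3). Shared: x=11 y=9 z=3. PCs: A@1 B@1 C@2
Step 5: thread A executes A2 (y = 5). Shared: x=11 y=5 z=3. PCs: A@2 B@1 C@2
Step 6: thread B executes B2 (x = y). Shared: x=5 y=5 z=3. PCs: A@2 B@2 C@2
Step 7: thread A executes A3 (z = y). Shared: x=5 y=5 z=5. PCs: A@3 B@2 C@2
Step 8: thread A executes A4 (y = y + 5). Shared: x=5 y=10 z=5. PCs: A@4 B@2 C@2
Step 9: thread B executes B3 (y = y - 3). Shared: x=5 y=7 z=5. PCs: A@4 B@3 C@2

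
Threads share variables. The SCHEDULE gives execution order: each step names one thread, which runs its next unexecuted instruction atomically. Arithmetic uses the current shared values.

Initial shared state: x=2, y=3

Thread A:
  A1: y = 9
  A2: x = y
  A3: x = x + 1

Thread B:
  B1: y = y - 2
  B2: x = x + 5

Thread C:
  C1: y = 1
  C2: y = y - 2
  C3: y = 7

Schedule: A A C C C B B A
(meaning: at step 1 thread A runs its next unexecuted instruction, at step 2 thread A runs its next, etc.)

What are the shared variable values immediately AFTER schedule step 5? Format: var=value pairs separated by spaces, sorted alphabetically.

Answer: x=9 y=7

Derivation:
Step 1: thread A executes A1 (y = 9). Shared: x=2 y=9. PCs: A@1 B@0 C@0
Step 2: thread A executes A2 (x = y). Shared: x=9 y=9. PCs: A@2 B@0 C@0
Step 3: thread C executes C1 (y = 1). Shared: x=9 y=1. PCs: A@2 B@0 C@1
Step 4: thread C executes C2 (y = y - 2). Shared: x=9 y=-1. PCs: A@2 B@0 C@2
Step 5: thread C executes C3 (y = 7). Shared: x=9 y=7. PCs: A@2 B@0 C@3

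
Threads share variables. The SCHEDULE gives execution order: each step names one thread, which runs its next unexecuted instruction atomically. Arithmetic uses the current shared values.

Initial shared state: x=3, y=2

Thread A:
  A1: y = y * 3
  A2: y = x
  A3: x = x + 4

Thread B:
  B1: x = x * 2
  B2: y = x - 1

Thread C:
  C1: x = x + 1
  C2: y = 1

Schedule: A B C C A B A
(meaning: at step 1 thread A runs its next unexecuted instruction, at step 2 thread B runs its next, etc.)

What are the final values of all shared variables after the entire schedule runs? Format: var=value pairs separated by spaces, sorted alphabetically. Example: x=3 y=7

Answer: x=11 y=6

Derivation:
Step 1: thread A executes A1 (y = y * 3). Shared: x=3 y=6. PCs: A@1 B@0 C@0
Step 2: thread B executes B1 (x = x * 2). Shared: x=6 y=6. PCs: A@1 B@1 C@0
Step 3: thread C executes C1 (x = x + 1). Shared: x=7 y=6. PCs: A@1 B@1 C@1
Step 4: thread C executes C2 (y = 1). Shared: x=7 y=1. PCs: A@1 B@1 C@2
Step 5: thread A executes A2 (y = x). Shared: x=7 y=7. PCs: A@2 B@1 C@2
Step 6: thread B executes B2 (y = x - 1). Shared: x=7 y=6. PCs: A@2 B@2 C@2
Step 7: thread A executes A3 (x = x + 4). Shared: x=11 y=6. PCs: A@3 B@2 C@2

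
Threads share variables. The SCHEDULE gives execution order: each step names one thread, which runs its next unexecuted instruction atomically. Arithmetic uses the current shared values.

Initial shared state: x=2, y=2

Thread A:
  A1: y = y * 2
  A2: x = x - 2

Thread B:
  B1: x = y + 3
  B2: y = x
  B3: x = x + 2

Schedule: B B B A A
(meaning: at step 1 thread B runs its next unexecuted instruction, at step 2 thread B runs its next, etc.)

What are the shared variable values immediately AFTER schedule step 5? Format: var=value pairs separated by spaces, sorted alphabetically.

Step 1: thread B executes B1 (x = y + 3). Shared: x=5 y=2. PCs: A@0 B@1
Step 2: thread B executes B2 (y = x). Shared: x=5 y=5. PCs: A@0 B@2
Step 3: thread B executes B3 (x = x + 2). Shared: x=7 y=5. PCs: A@0 B@3
Step 4: thread A executes A1 (y = y * 2). Shared: x=7 y=10. PCs: A@1 B@3
Step 5: thread A executes A2 (x = x - 2). Shared: x=5 y=10. PCs: A@2 B@3

Answer: x=5 y=10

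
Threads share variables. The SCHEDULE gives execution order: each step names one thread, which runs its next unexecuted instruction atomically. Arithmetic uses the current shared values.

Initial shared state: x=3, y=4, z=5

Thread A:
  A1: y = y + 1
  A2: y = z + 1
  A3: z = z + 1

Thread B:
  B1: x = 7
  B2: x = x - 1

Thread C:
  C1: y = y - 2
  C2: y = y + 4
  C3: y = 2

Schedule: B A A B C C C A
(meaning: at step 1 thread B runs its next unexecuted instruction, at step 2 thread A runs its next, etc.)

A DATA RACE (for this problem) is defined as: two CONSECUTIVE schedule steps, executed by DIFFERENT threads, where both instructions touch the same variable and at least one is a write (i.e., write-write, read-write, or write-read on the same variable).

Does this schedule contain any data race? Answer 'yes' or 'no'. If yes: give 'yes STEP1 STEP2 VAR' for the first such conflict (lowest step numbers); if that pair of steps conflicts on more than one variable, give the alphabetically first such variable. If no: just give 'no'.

Answer: no

Derivation:
Steps 1,2: B(r=-,w=x) vs A(r=y,w=y). No conflict.
Steps 2,3: same thread (A). No race.
Steps 3,4: A(r=z,w=y) vs B(r=x,w=x). No conflict.
Steps 4,5: B(r=x,w=x) vs C(r=y,w=y). No conflict.
Steps 5,6: same thread (C). No race.
Steps 6,7: same thread (C). No race.
Steps 7,8: C(r=-,w=y) vs A(r=z,w=z). No conflict.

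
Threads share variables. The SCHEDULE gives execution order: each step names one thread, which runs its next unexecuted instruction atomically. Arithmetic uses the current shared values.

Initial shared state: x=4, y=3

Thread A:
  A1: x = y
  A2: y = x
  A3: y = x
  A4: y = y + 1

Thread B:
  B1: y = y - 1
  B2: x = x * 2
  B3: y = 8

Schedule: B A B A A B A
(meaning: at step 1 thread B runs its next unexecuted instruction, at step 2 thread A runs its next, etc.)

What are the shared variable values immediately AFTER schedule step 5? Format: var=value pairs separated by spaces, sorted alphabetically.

Answer: x=4 y=4

Derivation:
Step 1: thread B executes B1 (y = y - 1). Shared: x=4 y=2. PCs: A@0 B@1
Step 2: thread A executes A1 (x = y). Shared: x=2 y=2. PCs: A@1 B@1
Step 3: thread B executes B2 (x = x * 2). Shared: x=4 y=2. PCs: A@1 B@2
Step 4: thread A executes A2 (y = x). Shared: x=4 y=4. PCs: A@2 B@2
Step 5: thread A executes A3 (y = x). Shared: x=4 y=4. PCs: A@3 B@2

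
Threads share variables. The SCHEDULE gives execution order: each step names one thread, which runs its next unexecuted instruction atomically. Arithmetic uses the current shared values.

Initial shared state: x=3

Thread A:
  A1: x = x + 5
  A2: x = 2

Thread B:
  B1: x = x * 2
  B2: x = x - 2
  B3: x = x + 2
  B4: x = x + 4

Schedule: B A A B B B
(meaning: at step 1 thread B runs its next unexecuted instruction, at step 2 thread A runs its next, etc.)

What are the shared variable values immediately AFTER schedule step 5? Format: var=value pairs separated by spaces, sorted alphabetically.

Answer: x=2

Derivation:
Step 1: thread B executes B1 (x = x * 2). Shared: x=6. PCs: A@0 B@1
Step 2: thread A executes A1 (x = x + 5). Shared: x=11. PCs: A@1 B@1
Step 3: thread A executes A2 (x = 2). Shared: x=2. PCs: A@2 B@1
Step 4: thread B executes B2 (x = x - 2). Shared: x=0. PCs: A@2 B@2
Step 5: thread B executes B3 (x = x + 2). Shared: x=2. PCs: A@2 B@3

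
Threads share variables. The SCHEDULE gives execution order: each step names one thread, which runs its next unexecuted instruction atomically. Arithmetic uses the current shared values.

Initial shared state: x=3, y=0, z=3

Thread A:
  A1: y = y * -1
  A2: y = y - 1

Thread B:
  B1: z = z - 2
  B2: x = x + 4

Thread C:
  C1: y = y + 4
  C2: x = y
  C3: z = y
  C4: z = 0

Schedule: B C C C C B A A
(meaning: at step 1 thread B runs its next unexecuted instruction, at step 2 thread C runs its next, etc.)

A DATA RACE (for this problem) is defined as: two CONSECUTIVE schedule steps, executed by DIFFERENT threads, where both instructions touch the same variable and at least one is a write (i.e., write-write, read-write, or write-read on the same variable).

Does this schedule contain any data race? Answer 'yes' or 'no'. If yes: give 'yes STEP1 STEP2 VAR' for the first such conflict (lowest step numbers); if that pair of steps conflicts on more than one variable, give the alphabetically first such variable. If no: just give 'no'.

Steps 1,2: B(r=z,w=z) vs C(r=y,w=y). No conflict.
Steps 2,3: same thread (C). No race.
Steps 3,4: same thread (C). No race.
Steps 4,5: same thread (C). No race.
Steps 5,6: C(r=-,w=z) vs B(r=x,w=x). No conflict.
Steps 6,7: B(r=x,w=x) vs A(r=y,w=y). No conflict.
Steps 7,8: same thread (A). No race.

Answer: no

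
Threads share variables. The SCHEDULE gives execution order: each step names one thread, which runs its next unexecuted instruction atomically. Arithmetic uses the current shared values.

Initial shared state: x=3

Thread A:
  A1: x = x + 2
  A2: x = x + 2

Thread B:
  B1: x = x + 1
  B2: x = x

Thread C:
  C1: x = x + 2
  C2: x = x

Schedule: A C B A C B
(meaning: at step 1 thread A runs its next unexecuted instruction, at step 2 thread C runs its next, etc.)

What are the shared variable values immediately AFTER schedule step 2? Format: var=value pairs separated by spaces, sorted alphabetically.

Answer: x=7

Derivation:
Step 1: thread A executes A1 (x = x + 2). Shared: x=5. PCs: A@1 B@0 C@0
Step 2: thread C executes C1 (x = x + 2). Shared: x=7. PCs: A@1 B@0 C@1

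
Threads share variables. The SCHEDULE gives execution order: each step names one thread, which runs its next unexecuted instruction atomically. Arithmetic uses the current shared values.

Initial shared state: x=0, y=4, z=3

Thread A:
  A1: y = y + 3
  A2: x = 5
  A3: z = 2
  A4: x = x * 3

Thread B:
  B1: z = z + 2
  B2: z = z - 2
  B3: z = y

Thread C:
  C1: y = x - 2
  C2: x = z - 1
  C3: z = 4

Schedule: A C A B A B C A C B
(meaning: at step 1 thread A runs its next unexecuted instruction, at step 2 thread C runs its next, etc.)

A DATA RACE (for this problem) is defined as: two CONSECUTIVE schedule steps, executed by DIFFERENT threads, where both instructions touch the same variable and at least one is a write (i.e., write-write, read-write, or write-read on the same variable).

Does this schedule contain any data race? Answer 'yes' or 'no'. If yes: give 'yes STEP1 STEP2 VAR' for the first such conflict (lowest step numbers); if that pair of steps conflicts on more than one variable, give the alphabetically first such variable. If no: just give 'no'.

Steps 1,2: A(y = y + 3) vs C(y = x - 2). RACE on y (W-W).
Steps 2,3: C(y = x - 2) vs A(x = 5). RACE on x (R-W).
Steps 3,4: A(r=-,w=x) vs B(r=z,w=z). No conflict.
Steps 4,5: B(z = z + 2) vs A(z = 2). RACE on z (W-W).
Steps 5,6: A(z = 2) vs B(z = z - 2). RACE on z (W-W).
Steps 6,7: B(z = z - 2) vs C(x = z - 1). RACE on z (W-R).
Steps 7,8: C(x = z - 1) vs A(x = x * 3). RACE on x (W-W).
Steps 8,9: A(r=x,w=x) vs C(r=-,w=z). No conflict.
Steps 9,10: C(z = 4) vs B(z = y). RACE on z (W-W).
First conflict at steps 1,2.

Answer: yes 1 2 y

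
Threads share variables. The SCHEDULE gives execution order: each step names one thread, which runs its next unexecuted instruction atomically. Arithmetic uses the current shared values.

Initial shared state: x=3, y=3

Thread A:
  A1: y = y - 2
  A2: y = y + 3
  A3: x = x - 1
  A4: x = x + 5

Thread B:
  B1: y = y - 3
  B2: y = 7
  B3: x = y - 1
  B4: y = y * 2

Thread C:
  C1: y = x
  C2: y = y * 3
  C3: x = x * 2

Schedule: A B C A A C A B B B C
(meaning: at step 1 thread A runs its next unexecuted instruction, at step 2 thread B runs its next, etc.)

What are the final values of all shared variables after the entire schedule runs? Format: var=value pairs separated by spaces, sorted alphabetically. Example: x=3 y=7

Answer: x=12 y=14

Derivation:
Step 1: thread A executes A1 (y = y - 2). Shared: x=3 y=1. PCs: A@1 B@0 C@0
Step 2: thread B executes B1 (y = y - 3). Shared: x=3 y=-2. PCs: A@1 B@1 C@0
Step 3: thread C executes C1 (y = x). Shared: x=3 y=3. PCs: A@1 B@1 C@1
Step 4: thread A executes A2 (y = y + 3). Shared: x=3 y=6. PCs: A@2 B@1 C@1
Step 5: thread A executes A3 (x = x - 1). Shared: x=2 y=6. PCs: A@3 B@1 C@1
Step 6: thread C executes C2 (y = y * 3). Shared: x=2 y=18. PCs: A@3 B@1 C@2
Step 7: thread A executes A4 (x = x + 5). Shared: x=7 y=18. PCs: A@4 B@1 C@2
Step 8: thread B executes B2 (y = 7). Shared: x=7 y=7. PCs: A@4 B@2 C@2
Step 9: thread B executes B3 (x = y - 1). Shared: x=6 y=7. PCs: A@4 B@3 C@2
Step 10: thread B executes B4 (y = y * 2). Shared: x=6 y=14. PCs: A@4 B@4 C@2
Step 11: thread C executes C3 (x = x * 2). Shared: x=12 y=14. PCs: A@4 B@4 C@3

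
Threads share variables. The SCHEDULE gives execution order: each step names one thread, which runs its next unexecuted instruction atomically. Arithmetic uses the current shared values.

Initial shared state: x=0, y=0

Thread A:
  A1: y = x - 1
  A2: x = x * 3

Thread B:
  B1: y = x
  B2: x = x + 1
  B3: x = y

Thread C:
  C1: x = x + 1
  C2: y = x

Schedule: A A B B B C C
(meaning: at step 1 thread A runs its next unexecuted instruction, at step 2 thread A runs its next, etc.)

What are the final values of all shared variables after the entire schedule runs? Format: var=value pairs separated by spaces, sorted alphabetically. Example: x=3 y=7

Answer: x=1 y=1

Derivation:
Step 1: thread A executes A1 (y = x - 1). Shared: x=0 y=-1. PCs: A@1 B@0 C@0
Step 2: thread A executes A2 (x = x * 3). Shared: x=0 y=-1. PCs: A@2 B@0 C@0
Step 3: thread B executes B1 (y = x). Shared: x=0 y=0. PCs: A@2 B@1 C@0
Step 4: thread B executes B2 (x = x + 1). Shared: x=1 y=0. PCs: A@2 B@2 C@0
Step 5: thread B executes B3 (x = y). Shared: x=0 y=0. PCs: A@2 B@3 C@0
Step 6: thread C executes C1 (x = x + 1). Shared: x=1 y=0. PCs: A@2 B@3 C@1
Step 7: thread C executes C2 (y = x). Shared: x=1 y=1. PCs: A@2 B@3 C@2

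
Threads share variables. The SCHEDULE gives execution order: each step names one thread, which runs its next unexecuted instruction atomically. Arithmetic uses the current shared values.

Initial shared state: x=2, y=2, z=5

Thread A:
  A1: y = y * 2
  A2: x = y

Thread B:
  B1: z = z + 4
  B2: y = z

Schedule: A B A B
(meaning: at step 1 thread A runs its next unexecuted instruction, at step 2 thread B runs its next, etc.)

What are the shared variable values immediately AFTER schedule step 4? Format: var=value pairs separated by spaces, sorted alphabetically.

Step 1: thread A executes A1 (y = y * 2). Shared: x=2 y=4 z=5. PCs: A@1 B@0
Step 2: thread B executes B1 (z = z + 4). Shared: x=2 y=4 z=9. PCs: A@1 B@1
Step 3: thread A executes A2 (x = y). Shared: x=4 y=4 z=9. PCs: A@2 B@1
Step 4: thread B executes B2 (y = z). Shared: x=4 y=9 z=9. PCs: A@2 B@2

Answer: x=4 y=9 z=9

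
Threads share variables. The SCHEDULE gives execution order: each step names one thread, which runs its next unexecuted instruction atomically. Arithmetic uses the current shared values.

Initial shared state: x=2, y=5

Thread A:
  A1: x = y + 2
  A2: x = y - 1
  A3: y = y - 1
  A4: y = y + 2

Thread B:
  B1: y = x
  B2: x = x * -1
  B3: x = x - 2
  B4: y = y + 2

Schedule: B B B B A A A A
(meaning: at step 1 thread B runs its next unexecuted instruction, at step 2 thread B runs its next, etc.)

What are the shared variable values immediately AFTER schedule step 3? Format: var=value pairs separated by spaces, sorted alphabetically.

Answer: x=-4 y=2

Derivation:
Step 1: thread B executes B1 (y = x). Shared: x=2 y=2. PCs: A@0 B@1
Step 2: thread B executes B2 (x = x * -1). Shared: x=-2 y=2. PCs: A@0 B@2
Step 3: thread B executes B3 (x = x - 2). Shared: x=-4 y=2. PCs: A@0 B@3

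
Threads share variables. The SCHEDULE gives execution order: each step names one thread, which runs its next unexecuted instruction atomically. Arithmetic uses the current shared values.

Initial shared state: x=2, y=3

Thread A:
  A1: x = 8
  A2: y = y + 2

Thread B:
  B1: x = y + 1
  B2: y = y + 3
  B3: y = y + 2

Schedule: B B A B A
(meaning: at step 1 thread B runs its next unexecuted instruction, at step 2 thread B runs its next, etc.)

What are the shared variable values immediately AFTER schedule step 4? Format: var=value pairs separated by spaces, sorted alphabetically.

Step 1: thread B executes B1 (x = y + 1). Shared: x=4 y=3. PCs: A@0 B@1
Step 2: thread B executes B2 (y = y + 3). Shared: x=4 y=6. PCs: A@0 B@2
Step 3: thread A executes A1 (x = 8). Shared: x=8 y=6. PCs: A@1 B@2
Step 4: thread B executes B3 (y = y + 2). Shared: x=8 y=8. PCs: A@1 B@3

Answer: x=8 y=8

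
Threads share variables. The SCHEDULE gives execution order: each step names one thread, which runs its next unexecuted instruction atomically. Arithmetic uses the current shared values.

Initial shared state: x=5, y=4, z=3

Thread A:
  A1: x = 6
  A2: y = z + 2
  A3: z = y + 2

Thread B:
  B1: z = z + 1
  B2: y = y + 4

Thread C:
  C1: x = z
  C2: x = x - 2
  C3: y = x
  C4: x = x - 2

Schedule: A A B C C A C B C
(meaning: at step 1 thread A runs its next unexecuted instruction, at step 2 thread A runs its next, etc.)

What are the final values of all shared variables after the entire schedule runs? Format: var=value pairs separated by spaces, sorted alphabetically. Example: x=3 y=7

Step 1: thread A executes A1 (x = 6). Shared: x=6 y=4 z=3. PCs: A@1 B@0 C@0
Step 2: thread A executes A2 (y = z + 2). Shared: x=6 y=5 z=3. PCs: A@2 B@0 C@0
Step 3: thread B executes B1 (z = z + 1). Shared: x=6 y=5 z=4. PCs: A@2 B@1 C@0
Step 4: thread C executes C1 (x = z). Shared: x=4 y=5 z=4. PCs: A@2 B@1 C@1
Step 5: thread C executes C2 (x = x - 2). Shared: x=2 y=5 z=4. PCs: A@2 B@1 C@2
Step 6: thread A executes A3 (z = y + 2). Shared: x=2 y=5 z=7. PCs: A@3 B@1 C@2
Step 7: thread C executes C3 (y = x). Shared: x=2 y=2 z=7. PCs: A@3 B@1 C@3
Step 8: thread B executes B2 (y = y + 4). Shared: x=2 y=6 z=7. PCs: A@3 B@2 C@3
Step 9: thread C executes C4 (x = x - 2). Shared: x=0 y=6 z=7. PCs: A@3 B@2 C@4

Answer: x=0 y=6 z=7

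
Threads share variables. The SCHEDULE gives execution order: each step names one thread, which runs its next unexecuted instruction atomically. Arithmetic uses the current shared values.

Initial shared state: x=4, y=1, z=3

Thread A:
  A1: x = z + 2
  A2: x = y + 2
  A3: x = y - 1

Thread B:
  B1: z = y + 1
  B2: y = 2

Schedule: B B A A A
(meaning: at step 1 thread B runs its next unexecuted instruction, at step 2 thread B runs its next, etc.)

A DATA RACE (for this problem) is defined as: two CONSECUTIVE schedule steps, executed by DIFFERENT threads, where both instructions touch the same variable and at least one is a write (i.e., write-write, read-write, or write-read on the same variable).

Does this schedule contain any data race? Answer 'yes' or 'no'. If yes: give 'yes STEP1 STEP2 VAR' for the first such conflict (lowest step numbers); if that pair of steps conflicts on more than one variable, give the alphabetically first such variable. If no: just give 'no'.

Steps 1,2: same thread (B). No race.
Steps 2,3: B(r=-,w=y) vs A(r=z,w=x). No conflict.
Steps 3,4: same thread (A). No race.
Steps 4,5: same thread (A). No race.

Answer: no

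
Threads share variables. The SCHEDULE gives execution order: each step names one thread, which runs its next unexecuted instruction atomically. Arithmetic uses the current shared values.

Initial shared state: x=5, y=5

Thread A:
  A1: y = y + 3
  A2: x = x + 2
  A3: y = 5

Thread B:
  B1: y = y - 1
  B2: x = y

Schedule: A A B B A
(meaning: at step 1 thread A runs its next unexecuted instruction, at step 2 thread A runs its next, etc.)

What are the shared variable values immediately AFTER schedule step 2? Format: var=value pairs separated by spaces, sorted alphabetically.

Step 1: thread A executes A1 (y = y + 3). Shared: x=5 y=8. PCs: A@1 B@0
Step 2: thread A executes A2 (x = x + 2). Shared: x=7 y=8. PCs: A@2 B@0

Answer: x=7 y=8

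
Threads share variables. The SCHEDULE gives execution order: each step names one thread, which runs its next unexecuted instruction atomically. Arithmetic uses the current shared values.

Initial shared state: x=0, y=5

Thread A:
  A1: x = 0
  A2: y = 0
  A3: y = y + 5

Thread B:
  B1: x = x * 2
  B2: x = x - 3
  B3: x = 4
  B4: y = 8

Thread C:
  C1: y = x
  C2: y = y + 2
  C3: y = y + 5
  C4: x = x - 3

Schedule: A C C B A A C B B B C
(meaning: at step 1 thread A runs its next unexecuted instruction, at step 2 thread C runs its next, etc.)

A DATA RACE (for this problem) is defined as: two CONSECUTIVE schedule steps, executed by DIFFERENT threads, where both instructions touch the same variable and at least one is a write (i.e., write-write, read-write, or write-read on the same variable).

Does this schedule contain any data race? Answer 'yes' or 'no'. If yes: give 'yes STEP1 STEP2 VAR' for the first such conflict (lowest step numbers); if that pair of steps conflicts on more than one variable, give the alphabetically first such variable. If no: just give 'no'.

Steps 1,2: A(x = 0) vs C(y = x). RACE on x (W-R).
Steps 2,3: same thread (C). No race.
Steps 3,4: C(r=y,w=y) vs B(r=x,w=x). No conflict.
Steps 4,5: B(r=x,w=x) vs A(r=-,w=y). No conflict.
Steps 5,6: same thread (A). No race.
Steps 6,7: A(y = y + 5) vs C(y = y + 5). RACE on y (W-W).
Steps 7,8: C(r=y,w=y) vs B(r=x,w=x). No conflict.
Steps 8,9: same thread (B). No race.
Steps 9,10: same thread (B). No race.
Steps 10,11: B(r=-,w=y) vs C(r=x,w=x). No conflict.
First conflict at steps 1,2.

Answer: yes 1 2 x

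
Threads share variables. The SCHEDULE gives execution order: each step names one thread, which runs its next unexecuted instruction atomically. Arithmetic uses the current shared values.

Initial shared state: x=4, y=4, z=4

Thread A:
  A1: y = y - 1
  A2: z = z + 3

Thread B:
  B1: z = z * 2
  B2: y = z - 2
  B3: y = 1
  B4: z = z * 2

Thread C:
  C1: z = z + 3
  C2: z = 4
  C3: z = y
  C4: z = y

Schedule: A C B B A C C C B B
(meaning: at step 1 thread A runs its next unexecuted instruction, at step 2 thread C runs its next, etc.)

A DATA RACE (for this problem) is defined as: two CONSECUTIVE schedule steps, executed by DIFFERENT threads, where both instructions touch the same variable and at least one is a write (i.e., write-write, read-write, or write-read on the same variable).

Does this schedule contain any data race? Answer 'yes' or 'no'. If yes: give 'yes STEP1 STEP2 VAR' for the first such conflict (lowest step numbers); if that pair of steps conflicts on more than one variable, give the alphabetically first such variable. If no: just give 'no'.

Steps 1,2: A(r=y,w=y) vs C(r=z,w=z). No conflict.
Steps 2,3: C(z = z + 3) vs B(z = z * 2). RACE on z (W-W).
Steps 3,4: same thread (B). No race.
Steps 4,5: B(y = z - 2) vs A(z = z + 3). RACE on z (R-W).
Steps 5,6: A(z = z + 3) vs C(z = 4). RACE on z (W-W).
Steps 6,7: same thread (C). No race.
Steps 7,8: same thread (C). No race.
Steps 8,9: C(z = y) vs B(y = 1). RACE on y (R-W).
Steps 9,10: same thread (B). No race.
First conflict at steps 2,3.

Answer: yes 2 3 z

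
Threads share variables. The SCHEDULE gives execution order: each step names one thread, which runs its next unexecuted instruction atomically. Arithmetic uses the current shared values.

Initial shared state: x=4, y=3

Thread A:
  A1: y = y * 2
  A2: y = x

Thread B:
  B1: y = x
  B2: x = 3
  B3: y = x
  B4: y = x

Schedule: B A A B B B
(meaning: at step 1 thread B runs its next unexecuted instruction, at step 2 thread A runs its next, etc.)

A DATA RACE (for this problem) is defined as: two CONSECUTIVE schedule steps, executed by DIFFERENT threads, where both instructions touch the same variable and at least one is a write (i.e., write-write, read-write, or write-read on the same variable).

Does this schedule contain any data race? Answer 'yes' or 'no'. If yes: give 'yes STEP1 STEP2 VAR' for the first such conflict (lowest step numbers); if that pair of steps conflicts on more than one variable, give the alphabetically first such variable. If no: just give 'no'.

Answer: yes 1 2 y

Derivation:
Steps 1,2: B(y = x) vs A(y = y * 2). RACE on y (W-W).
Steps 2,3: same thread (A). No race.
Steps 3,4: A(y = x) vs B(x = 3). RACE on x (R-W).
Steps 4,5: same thread (B). No race.
Steps 5,6: same thread (B). No race.
First conflict at steps 1,2.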